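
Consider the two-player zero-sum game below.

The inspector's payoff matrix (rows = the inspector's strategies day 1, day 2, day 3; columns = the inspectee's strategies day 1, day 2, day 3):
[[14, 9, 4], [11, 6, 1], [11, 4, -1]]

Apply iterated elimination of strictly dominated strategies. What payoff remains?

4

Column day 2 is strictly dominated by day 3 for the inspectee (4<9, 1<6, -1<4); eliminate day 2.
Row day 2 is strictly dominated by row day 1 (14>11, 4>1); eliminate day 2.
Column day 1 is strictly dominated by day 3 for the inspectee (4<14, -1<11); eliminate day 1.
Row day 3 is strictly dominated by row day 1 (4>-1); eliminate day 3.
Only (day 1, day 3) remains, with payoff 4.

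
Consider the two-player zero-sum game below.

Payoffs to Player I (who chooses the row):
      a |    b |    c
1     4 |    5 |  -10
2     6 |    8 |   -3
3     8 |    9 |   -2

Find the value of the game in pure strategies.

-2

Row minima: -10, -3, -2 → Player I's maximin is -2.
Column maxima: 8, 9, -2 → Player II's minimax is -2.
They coincide at (3, c), so the value is -2.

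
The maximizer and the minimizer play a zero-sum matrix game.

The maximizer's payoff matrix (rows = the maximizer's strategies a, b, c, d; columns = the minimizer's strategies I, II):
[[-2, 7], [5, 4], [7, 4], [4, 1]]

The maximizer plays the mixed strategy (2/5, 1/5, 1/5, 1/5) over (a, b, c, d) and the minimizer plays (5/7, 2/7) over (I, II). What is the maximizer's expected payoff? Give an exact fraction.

Against (5/7, 2/7), each row's expected payoff is a: 4/7; b: 33/7; c: 43/7; d: 22/7.
Taking the (2/5, 1/5, 1/5, 1/5)-weighted average: (2/5)·(4/7) + (1/5)·(33/7) + (1/5)·(43/7) + (1/5)·(22/7) = 106/35.

106/35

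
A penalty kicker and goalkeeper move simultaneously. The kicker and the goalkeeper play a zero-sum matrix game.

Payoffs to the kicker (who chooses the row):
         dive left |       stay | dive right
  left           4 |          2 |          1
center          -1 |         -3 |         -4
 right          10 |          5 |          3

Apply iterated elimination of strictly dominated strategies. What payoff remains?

3

Row left is strictly dominated by row right (10>4, 5>2, 3>1); eliminate left.
Row center is strictly dominated by row right (10>-1, 5>-3, 3>-4); eliminate center.
Column stay is strictly dominated by dive right for the goalkeeper (3<5); eliminate stay.
Column dive left is strictly dominated by dive right for the goalkeeper (3<10); eliminate dive left.
Only (right, dive right) remains, with payoff 3.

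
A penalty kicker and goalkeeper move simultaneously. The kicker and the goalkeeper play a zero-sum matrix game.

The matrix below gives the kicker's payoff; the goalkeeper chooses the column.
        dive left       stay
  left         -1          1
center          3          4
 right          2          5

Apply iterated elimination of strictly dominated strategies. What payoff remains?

3

Row left is strictly dominated by row center (3>-1, 4>1); eliminate left.
Column stay is strictly dominated by dive left for the goalkeeper (3<4, 2<5); eliminate stay.
Row right is strictly dominated by row center (3>2); eliminate right.
Only (center, dive left) remains, with payoff 3.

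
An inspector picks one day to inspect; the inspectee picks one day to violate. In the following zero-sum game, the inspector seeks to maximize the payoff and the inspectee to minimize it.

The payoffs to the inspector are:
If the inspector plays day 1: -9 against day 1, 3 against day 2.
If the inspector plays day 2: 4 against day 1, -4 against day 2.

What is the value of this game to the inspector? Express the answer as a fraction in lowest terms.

-6/5

Row minima are -9 and -4, so the inspector's maximin is -4; column maxima are 4 and 3, so the inspectee's minimax is 3. These differ, so the equilibrium is in mixed strategies.
Let the inspector play day 1 with probability p. The inspectee is indifferent when −9p + 4(1−p) = 3p − 4(1−p), giving p = 2/5.
Let the inspectee play day 1 with probability q. The inspector is indifferent when −9q + 3(1−q) = 4q − 4(1−q), giving q = 7/20.
The value is -9·(7/20) + (3)·(13/20) = -6/5.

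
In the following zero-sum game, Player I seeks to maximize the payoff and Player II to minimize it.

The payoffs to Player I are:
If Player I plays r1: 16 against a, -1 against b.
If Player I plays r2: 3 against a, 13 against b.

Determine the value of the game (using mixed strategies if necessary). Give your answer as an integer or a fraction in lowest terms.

211/27

Row minima are -1 and 3, so Player I's maximin is 3; column maxima are 16 and 13, so Player II's minimax is 13. These differ, so the equilibrium is in mixed strategies.
Let Player I play r1 with probability p. Player II is indifferent when 16p + 3(1−p) = −p + 13(1−p), giving p = 10/27.
Let Player II play a with probability q. Player I is indifferent when 16q − (1−q) = 3q + 13(1−q), giving q = 14/27.
The value is 16·(14/27) + (-1)·(13/27) = 211/27.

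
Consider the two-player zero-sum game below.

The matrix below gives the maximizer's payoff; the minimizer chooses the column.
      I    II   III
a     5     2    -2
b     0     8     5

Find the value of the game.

Column II is strictly dominated by III for the minimizer (it gives the maximizer more in every row).
The remaining 2×2 game on (a, b) × (I, III) has no saddle point. Let the maximizer play a with probability p; indifference gives 5p = −2p + 5(1−p), so p = 5/12.
Similarly the minimizer's optimal q on I is 7/12, and the value is 5·(7/12) + (-2)·(5/12) = 25/12.

25/12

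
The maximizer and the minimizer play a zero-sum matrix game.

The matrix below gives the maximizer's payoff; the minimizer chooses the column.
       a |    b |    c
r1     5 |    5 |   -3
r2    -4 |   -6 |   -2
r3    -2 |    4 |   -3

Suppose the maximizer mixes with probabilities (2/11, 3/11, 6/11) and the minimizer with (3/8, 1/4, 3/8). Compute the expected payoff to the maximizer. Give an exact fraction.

-25/22

Against (3/8, 1/4, 3/8), each row's expected payoff is r1: 2; r2: -15/4; r3: -7/8.
Taking the (2/11, 3/11, 6/11)-weighted average: (2/11)·(2) + (3/11)·(-15/4) + (6/11)·(-7/8) = -25/22.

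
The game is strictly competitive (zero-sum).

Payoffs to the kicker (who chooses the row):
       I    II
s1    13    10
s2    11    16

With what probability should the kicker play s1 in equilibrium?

Row minima are 10 and 11, so the kicker's maximin is 11; column maxima are 13 and 16, so the goalkeeper's minimax is 13. These differ, so the equilibrium is in mixed strategies.
Let the kicker play s1 with probability p. The goalkeeper is indifferent when 13p + 11(1−p) = 10p + 16(1−p), giving p = 5/8.

5/8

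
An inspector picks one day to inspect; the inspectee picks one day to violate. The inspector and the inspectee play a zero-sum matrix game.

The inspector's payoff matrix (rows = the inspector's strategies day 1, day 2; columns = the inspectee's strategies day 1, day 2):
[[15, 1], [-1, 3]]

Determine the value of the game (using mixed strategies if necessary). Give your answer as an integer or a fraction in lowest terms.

Row minima are 1 and -1, so the inspector's maximin is 1; column maxima are 15 and 3, so the inspectee's minimax is 3. These differ, so the equilibrium is in mixed strategies.
Let the inspector play day 1 with probability p. The inspectee is indifferent when 15p − (1−p) = p + 3(1−p), giving p = 2/9.
Let the inspectee play day 1 with probability q. The inspector is indifferent when 15q + (1−q) = −q + 3(1−q), giving q = 1/9.
The value is 15·(1/9) + (1)·(8/9) = 23/9.

23/9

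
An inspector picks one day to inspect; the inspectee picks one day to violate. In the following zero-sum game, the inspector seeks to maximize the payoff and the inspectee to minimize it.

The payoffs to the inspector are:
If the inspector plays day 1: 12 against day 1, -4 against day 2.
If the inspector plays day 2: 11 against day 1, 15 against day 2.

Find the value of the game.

56/5

Row minima are -4 and 11, so the inspector's maximin is 11; column maxima are 12 and 15, so the inspectee's minimax is 12. These differ, so the equilibrium is in mixed strategies.
Let the inspector play day 1 with probability p. The inspectee is indifferent when 12p + 11(1−p) = −4p + 15(1−p), giving p = 1/5.
Let the inspectee play day 1 with probability q. The inspector is indifferent when 12q − 4(1−q) = 11q + 15(1−q), giving q = 19/20.
The value is 12·(19/20) + (-4)·(1/20) = 56/5.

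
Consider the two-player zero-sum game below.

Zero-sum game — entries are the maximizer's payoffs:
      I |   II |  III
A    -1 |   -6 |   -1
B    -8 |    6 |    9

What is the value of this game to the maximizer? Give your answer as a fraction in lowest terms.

Column III is strictly dominated by II for the minimizer (it gives the maximizer more in every row).
The remaining 2×2 game on (A, B) × (I, II) has no saddle point. Let the maximizer play A with probability p; indifference gives −p − 8(1−p) = −6p + 6(1−p), so p = 14/19.
Similarly the minimizer's optimal q on I is 12/19, and the value is -1·(12/19) + (-6)·(7/19) = -54/19.

-54/19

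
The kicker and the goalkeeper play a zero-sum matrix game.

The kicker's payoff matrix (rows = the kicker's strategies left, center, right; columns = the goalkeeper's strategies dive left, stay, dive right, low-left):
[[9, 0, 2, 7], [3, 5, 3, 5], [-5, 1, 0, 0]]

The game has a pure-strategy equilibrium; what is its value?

3

Row minima: 0, 3, -5 → the kicker's maximin is 3.
Column maxima: 9, 5, 3, 7 → the goalkeeper's minimax is 3.
They coincide at (center, dive right), so the value is 3.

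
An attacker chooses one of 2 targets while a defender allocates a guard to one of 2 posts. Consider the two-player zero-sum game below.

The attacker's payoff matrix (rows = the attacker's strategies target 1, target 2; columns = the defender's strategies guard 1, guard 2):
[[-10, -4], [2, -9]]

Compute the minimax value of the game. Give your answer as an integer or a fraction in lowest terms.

-98/17

Row minima are -10 and -9, so the attacker's maximin is -9; column maxima are 2 and -4, so the defender's minimax is -4. These differ, so the equilibrium is in mixed strategies.
Let the attacker play target 1 with probability p. The defender is indifferent when −10p + 2(1−p) = −4p − 9(1−p), giving p = 11/17.
Let the defender play guard 1 with probability q. The attacker is indifferent when −10q − 4(1−q) = 2q − 9(1−q), giving q = 5/17.
The value is -10·(5/17) + (-4)·(12/17) = -98/17.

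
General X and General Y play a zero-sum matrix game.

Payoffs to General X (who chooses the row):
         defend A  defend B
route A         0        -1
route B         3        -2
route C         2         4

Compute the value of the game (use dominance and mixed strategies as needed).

Row route A is strictly dominated by row route C, so General X never plays it.
The remaining 2×2 game on (route B, route C) × (defend A, defend B) has no saddle point. Let General X play route B with probability p; indifference gives 3p + 2(1−p) = −2p + 4(1−p), so p = 2/7.
Similarly General Y's optimal q on defend A is 6/7, and the value is 3·(6/7) + (-2)·(1/7) = 16/7.

16/7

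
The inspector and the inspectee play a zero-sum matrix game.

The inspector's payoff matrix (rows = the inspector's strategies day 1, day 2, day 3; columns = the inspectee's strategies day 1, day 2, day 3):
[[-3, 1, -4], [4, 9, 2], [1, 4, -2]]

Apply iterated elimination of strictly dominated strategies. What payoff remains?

Column day 2 is strictly dominated by day 1 for the inspectee (-3<1, 4<9, 1<4); eliminate day 2.
Column day 1 is strictly dominated by day 3 for the inspectee (-4<-3, 2<4, -2<1); eliminate day 1.
Row day 1 is strictly dominated by row day 2 (2>-4); eliminate day 1.
Row day 3 is strictly dominated by row day 2 (2>-2); eliminate day 3.
Only (day 2, day 3) remains, with payoff 2.

2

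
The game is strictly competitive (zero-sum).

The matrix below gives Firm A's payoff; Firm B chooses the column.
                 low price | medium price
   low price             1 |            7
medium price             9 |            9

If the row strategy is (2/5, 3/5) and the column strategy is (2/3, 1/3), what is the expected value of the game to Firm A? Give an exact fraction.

Against (2/3, 1/3), each row's expected payoff is low price: 3; medium price: 9.
Taking the (2/5, 3/5)-weighted average: (2/5)·(3) + (3/5)·(9) = 33/5.

33/5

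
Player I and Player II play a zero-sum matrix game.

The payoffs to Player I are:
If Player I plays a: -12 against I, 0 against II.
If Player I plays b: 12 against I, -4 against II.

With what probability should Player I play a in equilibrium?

Row minima are -12 and -4, so Player I's maximin is -4; column maxima are 12 and 0, so Player II's minimax is 0. These differ, so the equilibrium is in mixed strategies.
Let Player I play a with probability p. Player II is indifferent when −12p + 12(1−p) = −4(1−p), giving p = 4/7.

4/7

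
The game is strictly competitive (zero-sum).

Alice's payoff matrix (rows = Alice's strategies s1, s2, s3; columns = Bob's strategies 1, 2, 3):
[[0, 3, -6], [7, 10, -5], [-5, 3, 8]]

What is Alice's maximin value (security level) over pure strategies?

-5

The worst-case payoff for each row is s1: -6, s2: -5, s3: -5.
The best of these is -5.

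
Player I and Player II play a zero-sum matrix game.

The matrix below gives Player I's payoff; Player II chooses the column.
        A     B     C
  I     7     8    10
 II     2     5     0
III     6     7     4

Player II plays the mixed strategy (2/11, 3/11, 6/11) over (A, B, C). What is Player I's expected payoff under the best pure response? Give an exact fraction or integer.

98/11

I: (7)·(2/11) + (8)·(3/11) + (10)·(6/11) = 98/11.
II: (2)·(2/11) + (5)·(3/11) + (0)·(6/11) = 19/11.
III: (6)·(2/11) + (7)·(3/11) + (4)·(6/11) = 57/11.
The best pure response is I with expected payoff 98/11.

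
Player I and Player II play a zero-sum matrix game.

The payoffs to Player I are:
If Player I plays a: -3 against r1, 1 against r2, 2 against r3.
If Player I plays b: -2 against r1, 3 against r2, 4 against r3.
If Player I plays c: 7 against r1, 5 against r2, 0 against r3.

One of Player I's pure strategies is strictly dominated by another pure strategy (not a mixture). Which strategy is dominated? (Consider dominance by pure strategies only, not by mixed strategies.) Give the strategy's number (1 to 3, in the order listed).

Compare a with b: -2 > -3, 3 > 1, 4 > 2.
So b strictly dominates a for Player I; a is strictly dominated.

1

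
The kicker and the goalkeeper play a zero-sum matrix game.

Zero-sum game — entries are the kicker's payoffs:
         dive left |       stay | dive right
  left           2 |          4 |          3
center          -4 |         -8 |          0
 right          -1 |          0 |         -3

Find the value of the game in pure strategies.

2

Row minima: 2, -8, -3 → the kicker's maximin is 2.
Column maxima: 2, 4, 3 → the goalkeeper's minimax is 2.
They coincide at (left, dive left), so the value is 2.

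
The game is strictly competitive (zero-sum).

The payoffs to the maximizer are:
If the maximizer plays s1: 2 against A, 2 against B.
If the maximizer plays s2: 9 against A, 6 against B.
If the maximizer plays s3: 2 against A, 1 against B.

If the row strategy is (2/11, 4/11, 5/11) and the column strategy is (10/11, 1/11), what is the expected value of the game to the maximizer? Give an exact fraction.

533/121

Against (10/11, 1/11), each row's expected payoff is s1: 2; s2: 96/11; s3: 21/11.
Taking the (2/11, 4/11, 5/11)-weighted average: (2/11)·(2) + (4/11)·(96/11) + (5/11)·(21/11) = 533/121.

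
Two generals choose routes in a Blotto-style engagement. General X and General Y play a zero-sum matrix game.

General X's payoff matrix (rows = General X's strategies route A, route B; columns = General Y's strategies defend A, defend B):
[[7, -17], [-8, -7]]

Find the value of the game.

-37/5

Row minima are -17 and -8, so General X's maximin is -8; column maxima are 7 and -7, so General Y's minimax is -7. These differ, so the equilibrium is in mixed strategies.
Let General X play route A with probability p. General Y is indifferent when 7p − 8(1−p) = −17p − 7(1−p), giving p = 1/25.
Let General Y play defend A with probability q. General X is indifferent when 7q − 17(1−q) = −8q − 7(1−q), giving q = 2/5.
The value is 7·(2/5) + (-17)·(3/5) = -37/5.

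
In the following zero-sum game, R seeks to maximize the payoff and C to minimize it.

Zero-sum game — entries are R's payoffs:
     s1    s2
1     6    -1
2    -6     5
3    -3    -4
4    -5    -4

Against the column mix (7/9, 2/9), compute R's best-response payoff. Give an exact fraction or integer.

40/9

1: (6)·(7/9) + (-1)·(2/9) = 40/9.
2: (-6)·(7/9) + (5)·(2/9) = -32/9.
3: (-3)·(7/9) + (-4)·(2/9) = -29/9.
4: (-5)·(7/9) + (-4)·(2/9) = -43/9.
The best pure response is 1 with expected payoff 40/9.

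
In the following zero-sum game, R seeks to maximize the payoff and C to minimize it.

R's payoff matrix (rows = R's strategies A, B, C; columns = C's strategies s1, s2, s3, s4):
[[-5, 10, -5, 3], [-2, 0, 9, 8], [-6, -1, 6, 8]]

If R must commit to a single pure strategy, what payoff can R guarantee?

The worst-case payoff for each row is A: -5, B: -2, C: -6.
The best of these is -2.

-2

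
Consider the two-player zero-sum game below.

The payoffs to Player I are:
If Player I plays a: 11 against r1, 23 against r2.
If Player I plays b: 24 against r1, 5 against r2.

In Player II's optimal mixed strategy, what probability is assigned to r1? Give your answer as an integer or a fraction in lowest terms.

18/31

Row minima are 11 and 5, so Player I's maximin is 11; column maxima are 24 and 23, so Player II's minimax is 23. These differ, so the equilibrium is in mixed strategies.
Let Player II play r1 with probability q. Player I is indifferent when 11q + 23(1−q) = 24q + 5(1−q), giving q = 18/31.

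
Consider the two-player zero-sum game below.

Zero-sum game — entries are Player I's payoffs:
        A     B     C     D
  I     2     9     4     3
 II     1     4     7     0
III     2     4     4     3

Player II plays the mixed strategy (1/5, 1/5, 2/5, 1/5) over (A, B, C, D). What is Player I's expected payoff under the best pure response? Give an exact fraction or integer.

I: (2)·(1/5) + (9)·(1/5) + (4)·(2/5) + (3)·(1/5) = 22/5.
II: (1)·(1/5) + (4)·(1/5) + (7)·(2/5) + (0)·(1/5) = 19/5.
III: (2)·(1/5) + (4)·(1/5) + (4)·(2/5) + (3)·(1/5) = 17/5.
The best pure response is I with expected payoff 22/5.

22/5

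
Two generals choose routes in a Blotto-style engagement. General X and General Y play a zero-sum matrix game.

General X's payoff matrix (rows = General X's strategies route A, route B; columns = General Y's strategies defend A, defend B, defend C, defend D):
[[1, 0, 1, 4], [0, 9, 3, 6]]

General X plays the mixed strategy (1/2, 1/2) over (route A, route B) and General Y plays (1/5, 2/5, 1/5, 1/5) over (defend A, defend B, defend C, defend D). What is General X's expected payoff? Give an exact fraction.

Against (1/5, 2/5, 1/5, 1/5), each row's expected payoff is route A: 6/5; route B: 27/5.
Taking the (1/2, 1/2)-weighted average: (1/2)·(6/5) + (1/2)·(27/5) = 33/10.

33/10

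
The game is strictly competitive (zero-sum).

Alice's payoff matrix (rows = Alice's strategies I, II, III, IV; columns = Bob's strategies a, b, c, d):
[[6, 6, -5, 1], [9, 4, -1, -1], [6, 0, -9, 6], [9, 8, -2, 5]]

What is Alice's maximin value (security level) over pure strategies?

-1

The worst-case payoff for each row is I: -5, II: -1, III: -9, IV: -2.
The best of these is -1.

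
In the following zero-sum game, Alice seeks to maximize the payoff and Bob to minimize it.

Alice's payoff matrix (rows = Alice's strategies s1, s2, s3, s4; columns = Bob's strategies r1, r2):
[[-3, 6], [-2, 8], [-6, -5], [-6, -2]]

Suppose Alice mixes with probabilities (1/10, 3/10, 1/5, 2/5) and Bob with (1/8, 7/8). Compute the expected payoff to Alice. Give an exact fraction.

Against (1/8, 7/8), each row's expected payoff is s1: 39/8; s2: 27/4; s3: -41/8; s4: -5/2.
Taking the (1/10, 3/10, 1/5, 2/5)-weighted average: (1/10)·(39/8) + (3/10)·(27/4) + (1/5)·(-41/8) + (2/5)·(-5/2) = 39/80.

39/80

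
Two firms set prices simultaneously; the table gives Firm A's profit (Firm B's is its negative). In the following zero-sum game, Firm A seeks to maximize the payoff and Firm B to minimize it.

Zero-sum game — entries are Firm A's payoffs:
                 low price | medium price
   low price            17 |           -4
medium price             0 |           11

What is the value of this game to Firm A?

187/32

Row minima are -4 and 0, so Firm A's maximin is 0; column maxima are 17 and 11, so Firm B's minimax is 11. These differ, so the equilibrium is in mixed strategies.
Let Firm A play low price with probability p. Firm B is indifferent when 17p = −4p + 11(1−p), giving p = 11/32.
Let Firm B play low price with probability q. Firm A is indifferent when 17q − 4(1−q) = 11(1−q), giving q = 15/32.
The value is 17·(15/32) + (-4)·(17/32) = 187/32.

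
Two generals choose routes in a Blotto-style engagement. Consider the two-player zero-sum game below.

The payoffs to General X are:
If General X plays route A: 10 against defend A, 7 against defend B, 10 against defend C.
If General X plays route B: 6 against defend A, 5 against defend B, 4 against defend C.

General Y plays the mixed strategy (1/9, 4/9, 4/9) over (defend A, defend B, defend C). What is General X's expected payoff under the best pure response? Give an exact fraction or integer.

26/3

route A: (10)·(1/9) + (7)·(4/9) + (10)·(4/9) = 26/3.
route B: (6)·(1/9) + (5)·(4/9) + (4)·(4/9) = 14/3.
The best pure response is route A with expected payoff 26/3.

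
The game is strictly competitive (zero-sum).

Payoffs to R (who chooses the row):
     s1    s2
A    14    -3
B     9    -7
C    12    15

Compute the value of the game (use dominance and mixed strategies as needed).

123/10

Row B is strictly dominated by row A, so R never plays it.
The remaining 2×2 game on (A, C) × (s1, s2) has no saddle point. Let R play A with probability p; indifference gives 14p + 12(1−p) = −3p + 15(1−p), so p = 3/20.
Similarly C's optimal q on s1 is 9/10, and the value is 14·(9/10) + (-3)·(1/10) = 123/10.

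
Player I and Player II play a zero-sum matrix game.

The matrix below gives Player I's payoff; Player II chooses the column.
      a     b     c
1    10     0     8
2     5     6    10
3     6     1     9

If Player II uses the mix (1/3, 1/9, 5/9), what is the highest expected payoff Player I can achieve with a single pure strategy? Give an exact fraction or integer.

1: (10)·(1/3) + (0)·(1/9) + (8)·(5/9) = 70/9.
2: (5)·(1/3) + (6)·(1/9) + (10)·(5/9) = 71/9.
3: (6)·(1/3) + (1)·(1/9) + (9)·(5/9) = 64/9.
The best pure response is 2 with expected payoff 71/9.

71/9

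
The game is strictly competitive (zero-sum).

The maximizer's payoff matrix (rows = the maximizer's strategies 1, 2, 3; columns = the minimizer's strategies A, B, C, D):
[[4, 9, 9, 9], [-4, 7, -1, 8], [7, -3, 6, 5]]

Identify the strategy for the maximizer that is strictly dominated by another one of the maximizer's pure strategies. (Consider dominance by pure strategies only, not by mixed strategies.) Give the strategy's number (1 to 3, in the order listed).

Compare 2 with 1: 4 > -4, 9 > 7, 9 > -1, 9 > 8.
So 1 strictly dominates 2 for the maximizer; 2 is strictly dominated.

2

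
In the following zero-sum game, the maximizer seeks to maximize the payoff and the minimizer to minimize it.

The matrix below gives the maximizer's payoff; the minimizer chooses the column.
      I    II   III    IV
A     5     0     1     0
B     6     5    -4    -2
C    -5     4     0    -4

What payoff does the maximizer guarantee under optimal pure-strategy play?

Row minima: 0, -4, -5 → the maximizer's maximin is 0.
Column maxima: 6, 5, 1, 0 → the minimizer's minimax is 0.
They coincide at (A, IV), so the value is 0.

0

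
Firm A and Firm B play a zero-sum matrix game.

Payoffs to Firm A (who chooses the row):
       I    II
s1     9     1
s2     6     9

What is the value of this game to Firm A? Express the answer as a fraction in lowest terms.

Row minima are 1 and 6, so Firm A's maximin is 6; column maxima are 9 and 9, so Firm B's minimax is 9. These differ, so the equilibrium is in mixed strategies.
Let Firm A play s1 with probability p. Firm B is indifferent when 9p + 6(1−p) = p + 9(1−p), giving p = 3/11.
Let Firm B play I with probability q. Firm A is indifferent when 9q + (1−q) = 6q + 9(1−q), giving q = 8/11.
The value is 9·(8/11) + (1)·(3/11) = 75/11.

75/11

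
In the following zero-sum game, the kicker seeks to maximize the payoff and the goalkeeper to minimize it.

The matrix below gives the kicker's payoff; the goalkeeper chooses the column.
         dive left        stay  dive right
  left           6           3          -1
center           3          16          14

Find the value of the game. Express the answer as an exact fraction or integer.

29/6

Column stay is strictly dominated by dive right for the goalkeeper (it gives the kicker more in every row).
The remaining 2×2 game on (left, center) × (dive left, dive right) has no saddle point. Let the kicker play left with probability p; indifference gives 6p + 3(1−p) = −p + 14(1−p), so p = 11/18.
Similarly the goalkeeper's optimal q on dive left is 5/6, and the value is 6·(5/6) + (-1)·(1/6) = 29/6.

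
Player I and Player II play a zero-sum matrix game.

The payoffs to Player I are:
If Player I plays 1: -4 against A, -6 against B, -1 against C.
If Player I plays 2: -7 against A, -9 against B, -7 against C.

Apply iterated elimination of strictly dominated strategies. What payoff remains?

-6

Row 2 is strictly dominated by row 1 (-4>-7, -6>-9, -1>-7); eliminate 2.
Column A is strictly dominated by B for Player II (-6<-4); eliminate A.
Column C is strictly dominated by B for Player II (-6<-1); eliminate C.
Only (1, B) remains, with payoff -6.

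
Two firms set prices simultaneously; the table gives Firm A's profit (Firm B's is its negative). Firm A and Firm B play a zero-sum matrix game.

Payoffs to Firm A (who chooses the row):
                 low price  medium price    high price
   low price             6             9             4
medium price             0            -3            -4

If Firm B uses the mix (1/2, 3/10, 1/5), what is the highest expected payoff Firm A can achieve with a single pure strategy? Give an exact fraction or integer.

low price: (6)·(1/2) + (9)·(3/10) + (4)·(1/5) = 13/2.
medium price: (0)·(1/2) + (-3)·(3/10) + (-4)·(1/5) = -17/10.
The best pure response is low price with expected payoff 13/2.

13/2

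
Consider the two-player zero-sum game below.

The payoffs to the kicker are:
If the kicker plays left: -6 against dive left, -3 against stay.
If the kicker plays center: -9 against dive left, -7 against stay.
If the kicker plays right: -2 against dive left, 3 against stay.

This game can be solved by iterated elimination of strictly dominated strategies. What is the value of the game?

Row left is strictly dominated by row right (-2>-6, 3>-3); eliminate left.
Row center is strictly dominated by row right (-2>-9, 3>-7); eliminate center.
Column stay is strictly dominated by dive left for the goalkeeper (-2<3); eliminate stay.
Only (right, dive left) remains, with payoff -2.

-2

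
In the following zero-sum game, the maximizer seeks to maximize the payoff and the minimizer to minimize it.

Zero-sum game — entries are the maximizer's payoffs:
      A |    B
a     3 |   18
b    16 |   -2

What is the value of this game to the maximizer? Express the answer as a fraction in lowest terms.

Row minima are 3 and -2, so the maximizer's maximin is 3; column maxima are 16 and 18, so the minimizer's minimax is 16. These differ, so the equilibrium is in mixed strategies.
Let the maximizer play a with probability p. The minimizer is indifferent when 3p + 16(1−p) = 18p − 2(1−p), giving p = 6/11.
Let the minimizer play A with probability q. The maximizer is indifferent when 3q + 18(1−q) = 16q − 2(1−q), giving q = 20/33.
The value is 3·(20/33) + (18)·(13/33) = 98/11.

98/11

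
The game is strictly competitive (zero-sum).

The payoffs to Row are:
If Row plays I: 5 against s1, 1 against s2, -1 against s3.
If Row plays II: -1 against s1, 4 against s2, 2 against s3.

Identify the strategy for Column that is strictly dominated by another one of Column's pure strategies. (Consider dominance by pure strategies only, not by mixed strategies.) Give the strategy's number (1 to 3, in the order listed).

2

Column prefers columns that give Row less. Compare s2 with s3: -1 < 1, 2 < 4.
So s3 strictly dominates s2 for Column; s2 is strictly dominated.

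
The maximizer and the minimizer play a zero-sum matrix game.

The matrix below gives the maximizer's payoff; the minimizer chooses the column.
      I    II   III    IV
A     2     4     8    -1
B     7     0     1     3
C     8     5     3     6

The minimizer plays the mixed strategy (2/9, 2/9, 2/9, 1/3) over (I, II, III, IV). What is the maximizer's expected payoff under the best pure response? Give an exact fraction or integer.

50/9

A: (2)·(2/9) + (4)·(2/9) + (8)·(2/9) + (-1)·(1/3) = 25/9.
B: (7)·(2/9) + (0)·(2/9) + (1)·(2/9) + (3)·(1/3) = 25/9.
C: (8)·(2/9) + (5)·(2/9) + (3)·(2/9) + (6)·(1/3) = 50/9.
The best pure response is C with expected payoff 50/9.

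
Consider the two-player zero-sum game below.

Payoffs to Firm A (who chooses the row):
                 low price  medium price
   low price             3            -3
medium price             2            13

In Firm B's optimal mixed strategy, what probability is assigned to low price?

Row minima are -3 and 2, so Firm A's maximin is 2; column maxima are 3 and 13, so Firm B's minimax is 3. These differ, so the equilibrium is in mixed strategies.
Let Firm B play low price with probability q. Firm A is indifferent when 3q − 3(1−q) = 2q + 13(1−q), giving q = 16/17.

16/17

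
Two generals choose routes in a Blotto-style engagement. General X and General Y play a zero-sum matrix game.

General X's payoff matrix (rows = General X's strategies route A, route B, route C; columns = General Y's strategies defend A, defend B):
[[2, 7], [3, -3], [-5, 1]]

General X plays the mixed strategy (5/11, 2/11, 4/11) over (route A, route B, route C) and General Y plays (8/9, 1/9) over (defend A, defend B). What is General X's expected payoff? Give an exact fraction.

Against (8/9, 1/9), each row's expected payoff is route A: 23/9; route B: 7/3; route C: -13/3.
Taking the (5/11, 2/11, 4/11)-weighted average: (5/11)·(23/9) + (2/11)·(7/3) + (4/11)·(-13/3) = 1/99.

1/99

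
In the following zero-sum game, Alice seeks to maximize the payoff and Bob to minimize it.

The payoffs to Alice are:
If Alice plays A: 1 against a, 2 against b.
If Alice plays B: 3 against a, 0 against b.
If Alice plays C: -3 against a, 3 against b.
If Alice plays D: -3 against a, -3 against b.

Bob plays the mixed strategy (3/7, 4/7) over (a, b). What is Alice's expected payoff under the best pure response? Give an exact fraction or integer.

A: (1)·(3/7) + (2)·(4/7) = 11/7.
B: (3)·(3/7) + (0)·(4/7) = 9/7.
C: (-3)·(3/7) + (3)·(4/7) = 3/7.
D: (-3)·(3/7) + (-3)·(4/7) = -3.
The best pure response is A with expected payoff 11/7.

11/7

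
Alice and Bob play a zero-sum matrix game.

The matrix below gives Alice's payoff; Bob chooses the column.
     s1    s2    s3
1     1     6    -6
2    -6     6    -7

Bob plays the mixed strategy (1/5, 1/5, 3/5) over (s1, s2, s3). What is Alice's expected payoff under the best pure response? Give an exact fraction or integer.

1: (1)·(1/5) + (6)·(1/5) + (-6)·(3/5) = -11/5.
2: (-6)·(1/5) + (6)·(1/5) + (-7)·(3/5) = -21/5.
The best pure response is 1 with expected payoff -11/5.

-11/5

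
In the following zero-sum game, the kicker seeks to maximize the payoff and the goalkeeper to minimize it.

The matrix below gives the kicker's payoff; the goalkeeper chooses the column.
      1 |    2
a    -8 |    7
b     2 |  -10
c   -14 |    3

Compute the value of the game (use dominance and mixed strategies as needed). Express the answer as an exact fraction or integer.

-22/9

Row c is strictly dominated by row a, so the kicker never plays it.
The remaining 2×2 game on (a, b) × (1, 2) has no saddle point. Let the kicker play a with probability p; indifference gives −8p + 2(1−p) = 7p − 10(1−p), so p = 4/9.
Similarly the goalkeeper's optimal q on 1 is 17/27, and the value is -8·(17/27) + (7)·(10/27) = -22/9.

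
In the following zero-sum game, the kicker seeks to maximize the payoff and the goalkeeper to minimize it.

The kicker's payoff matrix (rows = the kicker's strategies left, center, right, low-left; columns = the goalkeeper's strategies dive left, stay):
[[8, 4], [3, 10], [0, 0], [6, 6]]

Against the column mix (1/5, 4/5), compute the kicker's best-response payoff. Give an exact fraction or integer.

43/5

left: (8)·(1/5) + (4)·(4/5) = 24/5.
center: (3)·(1/5) + (10)·(4/5) = 43/5.
right: (0)·(1/5) + (0)·(4/5) = 0.
low-left: (6)·(1/5) + (6)·(4/5) = 6.
The best pure response is center with expected payoff 43/5.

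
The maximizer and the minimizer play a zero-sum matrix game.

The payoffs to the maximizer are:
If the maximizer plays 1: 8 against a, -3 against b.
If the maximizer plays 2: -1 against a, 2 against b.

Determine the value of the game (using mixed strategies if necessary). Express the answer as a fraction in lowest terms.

Row minima are -3 and -1, so the maximizer's maximin is -1; column maxima are 8 and 2, so the minimizer's minimax is 2. These differ, so the equilibrium is in mixed strategies.
Let the maximizer play 1 with probability p. The minimizer is indifferent when 8p − (1−p) = −3p + 2(1−p), giving p = 3/14.
Let the minimizer play a with probability q. The maximizer is indifferent when 8q − 3(1−q) = −q + 2(1−q), giving q = 5/14.
The value is 8·(5/14) + (-3)·(9/14) = 13/14.

13/14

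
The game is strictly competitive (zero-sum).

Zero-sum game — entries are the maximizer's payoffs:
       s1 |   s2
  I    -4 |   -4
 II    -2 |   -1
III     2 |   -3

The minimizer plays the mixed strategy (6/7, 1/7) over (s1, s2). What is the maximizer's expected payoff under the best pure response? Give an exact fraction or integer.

9/7

I: (-4)·(6/7) + (-4)·(1/7) = -4.
II: (-2)·(6/7) + (-1)·(1/7) = -13/7.
III: (2)·(6/7) + (-3)·(1/7) = 9/7.
The best pure response is III with expected payoff 9/7.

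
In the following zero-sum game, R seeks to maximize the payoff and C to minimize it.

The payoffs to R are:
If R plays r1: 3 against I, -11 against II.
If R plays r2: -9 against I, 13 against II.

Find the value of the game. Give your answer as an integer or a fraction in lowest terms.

Row minima are -11 and -9, so R's maximin is -9; column maxima are 3 and 13, so C's minimax is 3. These differ, so the equilibrium is in mixed strategies.
Let R play r1 with probability p. C is indifferent when 3p − 9(1−p) = −11p + 13(1−p), giving p = 11/18.
Let C play I with probability q. R is indifferent when 3q − 11(1−q) = −9q + 13(1−q), giving q = 2/3.
The value is 3·(2/3) + (-11)·(1/3) = -5/3.

-5/3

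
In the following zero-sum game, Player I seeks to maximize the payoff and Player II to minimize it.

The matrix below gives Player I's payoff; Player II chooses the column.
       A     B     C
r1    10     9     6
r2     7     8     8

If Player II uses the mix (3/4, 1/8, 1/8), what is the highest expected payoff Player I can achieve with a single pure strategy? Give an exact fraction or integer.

r1: (10)·(3/4) + (9)·(1/8) + (6)·(1/8) = 75/8.
r2: (7)·(3/4) + (8)·(1/8) + (8)·(1/8) = 29/4.
The best pure response is r1 with expected payoff 75/8.

75/8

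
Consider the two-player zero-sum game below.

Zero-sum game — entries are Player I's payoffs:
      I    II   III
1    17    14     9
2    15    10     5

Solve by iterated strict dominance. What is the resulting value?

Row 2 is strictly dominated by row 1 (17>15, 14>10, 9>5); eliminate 2.
Column II is strictly dominated by III for Player II (9<14); eliminate II.
Column I is strictly dominated by III for Player II (9<17); eliminate I.
Only (1, III) remains, with payoff 9.

9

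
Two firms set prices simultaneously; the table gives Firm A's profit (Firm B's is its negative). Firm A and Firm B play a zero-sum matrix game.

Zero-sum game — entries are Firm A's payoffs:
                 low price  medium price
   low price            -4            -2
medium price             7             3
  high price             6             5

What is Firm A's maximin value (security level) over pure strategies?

5

The worst-case payoff for each row is low price: -4, medium price: 3, high price: 5.
The best of these is 5.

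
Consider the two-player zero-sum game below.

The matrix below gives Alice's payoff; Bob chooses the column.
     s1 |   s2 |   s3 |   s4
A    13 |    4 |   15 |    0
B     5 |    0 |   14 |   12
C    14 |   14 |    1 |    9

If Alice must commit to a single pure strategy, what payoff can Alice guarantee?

1

The worst-case payoff for each row is A: 0, B: 0, C: 1.
The best of these is 1.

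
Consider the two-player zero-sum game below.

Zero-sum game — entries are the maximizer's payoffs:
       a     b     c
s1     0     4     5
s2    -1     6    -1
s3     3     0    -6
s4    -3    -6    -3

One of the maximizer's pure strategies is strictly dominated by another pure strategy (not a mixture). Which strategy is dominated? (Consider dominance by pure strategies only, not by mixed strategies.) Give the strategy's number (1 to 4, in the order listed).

Compare s4 with s1: 0 > -3, 4 > -6, 5 > -3.
So s1 strictly dominates s4 for the maximizer; s4 is strictly dominated.

4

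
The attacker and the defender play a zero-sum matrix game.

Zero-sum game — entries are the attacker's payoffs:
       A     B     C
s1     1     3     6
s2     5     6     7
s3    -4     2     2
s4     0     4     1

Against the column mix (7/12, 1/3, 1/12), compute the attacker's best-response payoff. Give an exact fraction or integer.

s1: (1)·(7/12) + (3)·(1/3) + (6)·(1/12) = 25/12.
s2: (5)·(7/12) + (6)·(1/3) + (7)·(1/12) = 11/2.
s3: (-4)·(7/12) + (2)·(1/3) + (2)·(1/12) = -3/2.
s4: (0)·(7/12) + (4)·(1/3) + (1)·(1/12) = 17/12.
The best pure response is s2 with expected payoff 11/2.

11/2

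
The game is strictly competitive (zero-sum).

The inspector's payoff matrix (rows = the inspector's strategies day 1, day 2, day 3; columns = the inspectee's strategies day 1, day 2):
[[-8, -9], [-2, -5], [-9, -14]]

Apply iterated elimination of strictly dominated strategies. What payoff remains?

Column day 1 is strictly dominated by day 2 for the inspectee (-9<-8, -5<-2, -14<-9); eliminate day 1.
Row day 3 is strictly dominated by row day 1 (-9>-14); eliminate day 3.
Row day 1 is strictly dominated by row day 2 (-5>-9); eliminate day 1.
Only (day 2, day 2) remains, with payoff -5.

-5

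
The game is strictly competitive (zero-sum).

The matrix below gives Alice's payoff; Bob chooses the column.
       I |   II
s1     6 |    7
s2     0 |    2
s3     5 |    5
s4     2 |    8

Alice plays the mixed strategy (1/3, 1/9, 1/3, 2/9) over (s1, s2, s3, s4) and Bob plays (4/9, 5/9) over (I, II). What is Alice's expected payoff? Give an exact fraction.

Against (4/9, 5/9), each row's expected payoff is s1: 59/9; s2: 10/9; s3: 5; s4: 16/3.
Taking the (1/3, 1/9, 1/3, 2/9)-weighted average: (1/3)·(59/9) + (1/9)·(10/9) + (1/3)·(5) + (2/9)·(16/3) = 418/81.

418/81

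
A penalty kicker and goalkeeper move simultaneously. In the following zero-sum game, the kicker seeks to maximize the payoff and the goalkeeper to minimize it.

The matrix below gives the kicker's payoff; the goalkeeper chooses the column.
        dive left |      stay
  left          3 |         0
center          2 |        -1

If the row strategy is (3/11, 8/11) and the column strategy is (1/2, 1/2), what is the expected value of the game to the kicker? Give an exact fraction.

17/22

Against (1/2, 1/2), each row's expected payoff is left: 3/2; center: 1/2.
Taking the (3/11, 8/11)-weighted average: (3/11)·(3/2) + (8/11)·(1/2) = 17/22.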